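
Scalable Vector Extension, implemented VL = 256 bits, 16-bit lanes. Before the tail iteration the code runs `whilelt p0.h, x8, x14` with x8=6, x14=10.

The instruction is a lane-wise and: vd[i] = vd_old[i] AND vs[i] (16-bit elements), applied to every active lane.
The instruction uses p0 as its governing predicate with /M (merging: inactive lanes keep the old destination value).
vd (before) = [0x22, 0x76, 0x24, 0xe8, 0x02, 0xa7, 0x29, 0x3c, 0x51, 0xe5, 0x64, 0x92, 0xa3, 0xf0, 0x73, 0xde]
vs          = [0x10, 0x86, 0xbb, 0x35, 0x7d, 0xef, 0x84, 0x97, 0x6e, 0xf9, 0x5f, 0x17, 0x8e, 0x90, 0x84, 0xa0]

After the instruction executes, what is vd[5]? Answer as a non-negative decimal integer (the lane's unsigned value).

vd[5] = 167

256-bit reg / 16-bit elem → 16 lanes
p0[j] = (6+j < 10); true for j=0..3 → 4 lanes set
lane  0: and(0x22,0x10) ⇒ 0x00
lane  1: and(0x76,0x86) ⇒ 0x06
lane  2: and(0x24,0xbb) ⇒ 0x20
lane  3: and(0xe8,0x35) ⇒ 0x20
lane  4: tail/keep ⇒ 0x02
lane  5: tail/keep ⇒ 0xa7
lane  6: tail/keep ⇒ 0x29
lane  7: tail/keep ⇒ 0x3c
lane  8: tail/keep ⇒ 0x51
lane  9: tail/keep ⇒ 0xe5
lane 10: tail/keep ⇒ 0x64
lane 11: tail/keep ⇒ 0x92
lane 12: tail/keep ⇒ 0xa3
lane 13: tail/keep ⇒ 0xf0
lane 14: tail/keep ⇒ 0x73
lane 15: tail/keep ⇒ 0xde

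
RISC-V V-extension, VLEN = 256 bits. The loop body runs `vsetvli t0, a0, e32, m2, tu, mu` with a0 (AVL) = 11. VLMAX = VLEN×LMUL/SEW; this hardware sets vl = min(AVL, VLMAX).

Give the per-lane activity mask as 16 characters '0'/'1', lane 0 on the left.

predicate = 1111111111100000

VLMAX = (256 × 2) / 32 = 16 lanes
vl ← min(11, 16) = 11
bits (lane 0 leftmost): 1111111111100000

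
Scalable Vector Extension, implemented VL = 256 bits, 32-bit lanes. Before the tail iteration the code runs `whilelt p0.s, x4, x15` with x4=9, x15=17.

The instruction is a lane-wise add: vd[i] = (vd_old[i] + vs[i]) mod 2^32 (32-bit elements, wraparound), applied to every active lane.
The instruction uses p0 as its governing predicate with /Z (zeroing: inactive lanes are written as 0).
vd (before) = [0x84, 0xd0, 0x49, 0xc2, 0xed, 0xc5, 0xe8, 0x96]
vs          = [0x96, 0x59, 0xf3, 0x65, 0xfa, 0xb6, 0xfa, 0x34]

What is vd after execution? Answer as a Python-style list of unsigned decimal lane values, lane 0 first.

vd = [282, 297, 316, 295, 487, 379, 482, 202]

register lanes = 256/32 = 8
whilelt: lane j active iff 9+j < 17 → j < 8 → 8 active
vd[0] add(0x84,0x96) -> 0x11a
vd[1] add(0xd0,0x59) -> 0x129
vd[2] add(0x49,0xf3) -> 0x13c
vd[3] add(0xc2,0x65) -> 0x127
vd[4] add(0xed,0xfa) -> 0x1e7
vd[5] add(0xc5,0xb6) -> 0x17b
vd[6] add(0xe8,0xfa) -> 0x1e2
vd[7] add(0x96,0x34) -> 0xca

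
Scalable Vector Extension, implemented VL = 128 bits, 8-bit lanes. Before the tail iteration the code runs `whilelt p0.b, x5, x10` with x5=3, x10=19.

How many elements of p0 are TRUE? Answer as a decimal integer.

vl = 16

lane count: 128 div 8 = 16
whilelt: lane j active iff 3+j < 19 → j < 16 → 16 active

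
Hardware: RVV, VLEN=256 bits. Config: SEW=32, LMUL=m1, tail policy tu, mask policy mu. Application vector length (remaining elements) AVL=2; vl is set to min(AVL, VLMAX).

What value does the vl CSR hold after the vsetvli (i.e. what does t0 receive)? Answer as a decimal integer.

VLMAX = VLEN×LMUL/SEW = 256×1/32 = 8
vl ← min(2, 8) = 2

vl = 2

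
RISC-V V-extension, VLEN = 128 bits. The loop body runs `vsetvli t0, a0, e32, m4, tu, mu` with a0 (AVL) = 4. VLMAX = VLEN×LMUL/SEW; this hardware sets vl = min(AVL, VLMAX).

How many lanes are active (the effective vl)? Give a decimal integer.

vl = 4

VLMAX = VLEN×LMUL/SEW = 128×4/32 = 16
vl ← min(4, 16) = 4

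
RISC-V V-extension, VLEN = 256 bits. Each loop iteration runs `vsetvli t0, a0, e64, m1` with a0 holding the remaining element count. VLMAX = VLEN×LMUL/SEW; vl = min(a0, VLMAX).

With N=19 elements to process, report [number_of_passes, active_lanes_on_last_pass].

[iterations, last_vl] = [5, 3]

VLMAX = (256 × 1) / 64 = 4 lanes
N=19: ⌈19/4⌉ = 5 iters; last vl = 19 − 4×4 = 3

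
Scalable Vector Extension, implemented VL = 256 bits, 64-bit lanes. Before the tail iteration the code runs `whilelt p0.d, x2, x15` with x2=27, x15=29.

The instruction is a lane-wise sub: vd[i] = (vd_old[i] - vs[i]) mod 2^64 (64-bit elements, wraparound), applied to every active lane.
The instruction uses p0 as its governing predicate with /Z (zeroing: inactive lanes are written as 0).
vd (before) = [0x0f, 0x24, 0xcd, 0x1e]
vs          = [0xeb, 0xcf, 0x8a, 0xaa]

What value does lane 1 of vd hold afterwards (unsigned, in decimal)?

vd[1] = 18446744073709551445

256-bit reg / 64-bit elem → 4 lanes
p0[j] = (27+j < 29); true for j=0..1 → 2 lanes set
lane  0: sub(0x0f,0xeb) ⇒ 0xffffffffffffff24
lane  1: sub(0x24,0xcf) ⇒ 0xffffffffffffff55
lane  2: tail/zero ⇒ 0x00
lane  3: tail/zero ⇒ 0x00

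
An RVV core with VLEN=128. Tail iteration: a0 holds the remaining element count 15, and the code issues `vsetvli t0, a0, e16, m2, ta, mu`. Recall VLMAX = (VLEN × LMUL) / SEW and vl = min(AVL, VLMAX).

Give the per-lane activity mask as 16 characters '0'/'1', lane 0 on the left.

VLMAX = (128 × 2) / 16 = 16 lanes
vl = min(AVL, VLMAX) = min(15, 16) = 15
bits (lane 0 leftmost): 1111111111111110

predicate = 1111111111111110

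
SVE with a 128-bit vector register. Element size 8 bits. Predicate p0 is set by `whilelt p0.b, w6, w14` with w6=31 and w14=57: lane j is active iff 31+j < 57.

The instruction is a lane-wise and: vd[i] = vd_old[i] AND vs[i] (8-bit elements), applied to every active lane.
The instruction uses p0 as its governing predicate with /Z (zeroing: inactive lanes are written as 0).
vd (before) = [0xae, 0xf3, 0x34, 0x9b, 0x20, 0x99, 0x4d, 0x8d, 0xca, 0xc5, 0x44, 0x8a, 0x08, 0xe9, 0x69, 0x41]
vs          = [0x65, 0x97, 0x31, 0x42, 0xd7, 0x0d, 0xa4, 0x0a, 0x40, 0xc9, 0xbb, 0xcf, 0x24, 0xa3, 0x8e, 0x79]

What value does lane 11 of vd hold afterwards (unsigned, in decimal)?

vd[11] = 138

lane count: 128 div 8 = 16
whilelt: lane j active iff 31+j < 57 → j < 26 → 16 active
  i=0: and(0xae,0x65) → 36
  i=1: and(0xf3,0x97) → 147
  i=2: and(0x34,0x31) → 48
  i=3: and(0x9b,0x42) → 2
  i=4: and(0x20,0xd7) → 0
  i=5: and(0x99,0x0d) → 9
  i=6: and(0x4d,0xa4) → 4
  i=7: and(0x8d,0x0a) → 8
  i=8: and(0xca,0x40) → 64
  i=9: and(0xc5,0xc9) → 193
  i=10: and(0x44,0xbb) → 0
  i=11: and(0x8a,0xcf) → 138
  i=12: and(0x08,0x24) → 0
  i=13: and(0xe9,0xa3) → 161
  i=14: and(0x69,0x8e) → 8
  i=15: and(0x41,0x79) → 65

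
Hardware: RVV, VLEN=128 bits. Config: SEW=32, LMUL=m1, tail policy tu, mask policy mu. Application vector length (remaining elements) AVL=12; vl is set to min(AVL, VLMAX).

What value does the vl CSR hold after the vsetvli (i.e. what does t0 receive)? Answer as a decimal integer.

VLMAX = (128 × 1) / 32 = 4 lanes
vl = min(AVL, VLMAX) = min(12, 4) = 4

vl = 4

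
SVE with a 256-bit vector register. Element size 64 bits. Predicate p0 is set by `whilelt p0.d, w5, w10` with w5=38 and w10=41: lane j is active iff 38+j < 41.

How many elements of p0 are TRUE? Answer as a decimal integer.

lane count: 256 div 64 = 4
whilelt: lane j active iff 38+j < 41 → j < 3 → 3 active

vl = 3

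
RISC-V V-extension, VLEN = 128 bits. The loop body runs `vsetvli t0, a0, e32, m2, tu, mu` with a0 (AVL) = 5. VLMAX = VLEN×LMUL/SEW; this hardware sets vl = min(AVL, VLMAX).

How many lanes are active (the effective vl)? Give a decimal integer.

VLMAX = VLEN×LMUL/SEW = 128×2/32 = 8
AVL=5 ≤ VLMAX=8, so vl = 5

vl = 5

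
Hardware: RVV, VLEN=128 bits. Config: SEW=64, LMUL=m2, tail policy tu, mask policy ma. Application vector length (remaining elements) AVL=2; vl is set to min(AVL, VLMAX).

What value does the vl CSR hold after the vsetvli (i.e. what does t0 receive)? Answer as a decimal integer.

lanes per group: 128·2/64 = 4
AVL=2 ≤ VLMAX=4, so vl = 2

vl = 2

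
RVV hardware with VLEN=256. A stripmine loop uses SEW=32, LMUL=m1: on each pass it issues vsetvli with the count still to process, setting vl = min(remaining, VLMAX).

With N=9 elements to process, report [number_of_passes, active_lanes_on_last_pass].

[iterations, last_vl] = [2, 1]

VLMAX = (256 × 1) / 32 = 8 lanes
9 elements at 8/iter → 2 passes, remainder 1 on the last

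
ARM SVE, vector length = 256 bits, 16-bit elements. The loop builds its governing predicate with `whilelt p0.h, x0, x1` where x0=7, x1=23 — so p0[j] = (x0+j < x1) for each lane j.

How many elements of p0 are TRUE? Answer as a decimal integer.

vl = 16

lane count: 256 div 16 = 16
p0[j] = (7+j < 23); true for j=0..15 → 16 lanes set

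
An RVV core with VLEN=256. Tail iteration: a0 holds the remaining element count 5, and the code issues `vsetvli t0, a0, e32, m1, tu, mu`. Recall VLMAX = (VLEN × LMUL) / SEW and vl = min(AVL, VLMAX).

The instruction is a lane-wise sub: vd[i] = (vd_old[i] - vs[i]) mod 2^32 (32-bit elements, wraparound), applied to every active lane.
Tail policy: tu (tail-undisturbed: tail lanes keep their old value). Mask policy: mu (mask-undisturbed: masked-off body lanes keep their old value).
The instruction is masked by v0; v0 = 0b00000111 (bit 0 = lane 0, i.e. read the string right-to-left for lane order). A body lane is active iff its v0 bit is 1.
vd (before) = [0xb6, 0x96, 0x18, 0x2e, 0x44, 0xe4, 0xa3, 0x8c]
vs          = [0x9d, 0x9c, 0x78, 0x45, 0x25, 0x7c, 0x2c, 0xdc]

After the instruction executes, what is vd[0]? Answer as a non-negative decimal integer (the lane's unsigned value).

VLMAX = (256 × 1) / 32 = 8 lanes
AVL=5 ≤ VLMAX=8, so vl = 5
  i=0: sub(0xb6,0x9d) → 25
  i=1: sub(0x96,0x9c) → 4294967290
  i=2: sub(0x18,0x78) → 4294967200
  i=3: mask-off/keep → 46
  i=4: mask-off/keep → 68
  i=5: tail/keep → 228
  i=6: tail/keep → 163
  i=7: tail/keep → 140

vd[0] = 25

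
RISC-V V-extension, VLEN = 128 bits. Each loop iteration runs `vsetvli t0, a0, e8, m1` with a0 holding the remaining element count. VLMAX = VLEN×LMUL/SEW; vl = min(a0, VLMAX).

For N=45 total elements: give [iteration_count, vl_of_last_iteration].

[iterations, last_vl] = [3, 13]

VLMAX = VLEN×LMUL/SEW = 128×1/8 = 16
N=45: ⌈45/16⌉ = 3 iters; last vl = 45 − 2×16 = 13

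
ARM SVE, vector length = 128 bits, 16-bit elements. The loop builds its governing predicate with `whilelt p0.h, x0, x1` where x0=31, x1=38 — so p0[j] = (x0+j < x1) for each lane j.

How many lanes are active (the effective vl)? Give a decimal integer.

128-bit reg / 16-bit elem → 8 lanes
active while 31+j < 38, i.e. j ∈ [0,7) capped at 8 ⇒ 7

vl = 7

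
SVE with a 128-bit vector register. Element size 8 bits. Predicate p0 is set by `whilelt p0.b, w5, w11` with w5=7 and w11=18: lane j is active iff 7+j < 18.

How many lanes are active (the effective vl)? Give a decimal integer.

lane count: 128 div 8 = 16
whilelt: lane j active iff 7+j < 18 → j < 11 → 11 active

vl = 11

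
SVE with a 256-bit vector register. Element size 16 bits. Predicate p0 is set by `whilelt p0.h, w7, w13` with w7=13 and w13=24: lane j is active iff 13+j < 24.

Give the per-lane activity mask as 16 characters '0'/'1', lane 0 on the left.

predicate = 1111111111100000

lane count: 256 div 16 = 16
p0[j] = (13+j < 24); true for j=0..10 → 11 lanes set
bits (lane 0 leftmost): 1111111111100000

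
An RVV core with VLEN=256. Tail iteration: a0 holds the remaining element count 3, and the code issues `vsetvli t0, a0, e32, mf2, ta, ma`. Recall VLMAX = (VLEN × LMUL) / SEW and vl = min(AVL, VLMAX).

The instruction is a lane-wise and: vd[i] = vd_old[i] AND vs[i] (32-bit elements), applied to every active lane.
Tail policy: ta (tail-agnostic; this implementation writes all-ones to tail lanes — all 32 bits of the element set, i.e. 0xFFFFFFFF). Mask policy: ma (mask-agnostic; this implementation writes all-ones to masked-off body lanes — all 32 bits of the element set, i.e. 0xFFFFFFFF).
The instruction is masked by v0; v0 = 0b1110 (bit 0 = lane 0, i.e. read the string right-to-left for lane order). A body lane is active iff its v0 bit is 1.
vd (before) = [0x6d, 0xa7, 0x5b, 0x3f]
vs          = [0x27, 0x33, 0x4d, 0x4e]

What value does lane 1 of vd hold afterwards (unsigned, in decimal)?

VLMAX = (256 × 1/2) / 32 = 4 lanes
vl ← min(3, 4) = 3
vd[0] mask-off/ones -> 0xffffffff
vd[1] and(0xa7,0x33) -> 0x23
vd[2] and(0x5b,0x4d) -> 0x49
vd[3] tail/ones -> 0xffffffff

vd[1] = 35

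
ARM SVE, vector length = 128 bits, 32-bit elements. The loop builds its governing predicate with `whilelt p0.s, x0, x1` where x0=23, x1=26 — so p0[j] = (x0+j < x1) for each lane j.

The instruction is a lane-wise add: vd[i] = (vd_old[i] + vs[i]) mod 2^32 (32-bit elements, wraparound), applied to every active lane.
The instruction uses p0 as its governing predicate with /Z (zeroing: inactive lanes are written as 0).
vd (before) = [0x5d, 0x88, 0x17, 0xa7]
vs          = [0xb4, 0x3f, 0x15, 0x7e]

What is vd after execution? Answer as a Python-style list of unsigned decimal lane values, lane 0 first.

vd = [273, 199, 44, 0]

lane count: 128 div 32 = 4
whilelt: lane j active iff 23+j < 26 → j < 3 → 3 active
  i=0: add(0x5d,0xb4) → 273
  i=1: add(0x88,0x3f) → 199
  i=2: add(0x17,0x15) → 44
  i=3: tail/zero → 0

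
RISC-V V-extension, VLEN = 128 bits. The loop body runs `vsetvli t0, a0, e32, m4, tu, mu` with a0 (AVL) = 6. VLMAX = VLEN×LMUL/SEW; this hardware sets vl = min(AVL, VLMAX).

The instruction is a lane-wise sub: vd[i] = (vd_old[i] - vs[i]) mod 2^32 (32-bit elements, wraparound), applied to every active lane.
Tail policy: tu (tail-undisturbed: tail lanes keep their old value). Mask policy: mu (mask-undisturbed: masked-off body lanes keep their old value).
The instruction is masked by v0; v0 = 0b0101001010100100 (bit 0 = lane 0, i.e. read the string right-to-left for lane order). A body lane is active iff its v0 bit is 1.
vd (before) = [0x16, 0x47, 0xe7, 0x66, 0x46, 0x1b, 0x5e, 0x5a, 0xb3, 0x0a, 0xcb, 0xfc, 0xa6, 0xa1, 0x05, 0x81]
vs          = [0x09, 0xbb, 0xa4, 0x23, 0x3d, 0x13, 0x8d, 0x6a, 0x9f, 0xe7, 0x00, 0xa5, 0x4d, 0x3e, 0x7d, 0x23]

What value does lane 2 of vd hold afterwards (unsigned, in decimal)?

vd[2] = 67

lanes per group: 128·4/32 = 16
AVL=6 ≤ VLMAX=16, so vl = 6
lane  0: mask-off/keep ⇒ 0x16
lane  1: mask-off/keep ⇒ 0x47
lane  2: sub(0xe7,0xa4) ⇒ 0x43
lane  3: mask-off/keep ⇒ 0x66
lane  4: mask-off/keep ⇒ 0x46
lane  5: sub(0x1b,0x13) ⇒ 0x08
lane  6: tail/keep ⇒ 0x5e
lane  7: tail/keep ⇒ 0x5a
lane  8: tail/keep ⇒ 0xb3
lane  9: tail/keep ⇒ 0x0a
lane 10: tail/keep ⇒ 0xcb
lane 11: tail/keep ⇒ 0xfc
lane 12: tail/keep ⇒ 0xa6
lane 13: tail/keep ⇒ 0xa1
lane 14: tail/keep ⇒ 0x05
lane 15: tail/keep ⇒ 0x81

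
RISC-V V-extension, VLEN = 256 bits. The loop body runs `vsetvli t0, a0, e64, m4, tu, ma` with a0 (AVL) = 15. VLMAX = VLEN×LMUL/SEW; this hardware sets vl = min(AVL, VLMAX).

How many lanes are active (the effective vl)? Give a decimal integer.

VLMAX = VLEN×LMUL/SEW = 256×4/64 = 16
AVL=15 ≤ VLMAX=16, so vl = 15

vl = 15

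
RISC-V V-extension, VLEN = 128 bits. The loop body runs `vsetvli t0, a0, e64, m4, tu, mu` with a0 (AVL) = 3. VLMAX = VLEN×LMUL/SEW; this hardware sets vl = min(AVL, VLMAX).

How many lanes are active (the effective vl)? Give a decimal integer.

VLMAX = (128 × 4) / 64 = 8 lanes
AVL=3 ≤ VLMAX=8, so vl = 3

vl = 3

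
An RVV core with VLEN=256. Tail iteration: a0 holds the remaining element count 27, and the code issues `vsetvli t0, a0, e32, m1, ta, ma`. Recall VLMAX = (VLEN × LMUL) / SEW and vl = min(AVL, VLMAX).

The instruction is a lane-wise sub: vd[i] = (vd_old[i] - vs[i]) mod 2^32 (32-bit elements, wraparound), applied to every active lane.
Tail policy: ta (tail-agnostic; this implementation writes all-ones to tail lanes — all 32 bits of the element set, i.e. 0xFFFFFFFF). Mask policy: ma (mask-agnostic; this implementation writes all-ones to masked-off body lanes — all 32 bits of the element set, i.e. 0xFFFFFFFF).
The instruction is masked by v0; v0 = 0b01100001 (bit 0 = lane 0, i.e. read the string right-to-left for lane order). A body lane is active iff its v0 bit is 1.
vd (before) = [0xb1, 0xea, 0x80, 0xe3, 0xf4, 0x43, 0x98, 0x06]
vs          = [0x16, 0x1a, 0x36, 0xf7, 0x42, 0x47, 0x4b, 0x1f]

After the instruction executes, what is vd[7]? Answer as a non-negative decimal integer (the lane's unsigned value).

lanes per group: 256·1/32 = 8
AVL=27 > VLMAX=8, so vl = 8
lane  0: sub(0xb1,0x16) ⇒ 0x9b
lane  1: mask-off/ones ⇒ 0xffffffff
lane  2: mask-off/ones ⇒ 0xffffffff
lane  3: mask-off/ones ⇒ 0xffffffff
lane  4: mask-off/ones ⇒ 0xffffffff
lane  5: sub(0x43,0x47) ⇒ 0xfffffffc
lane  6: sub(0x98,0x4b) ⇒ 0x4d
lane  7: mask-off/ones ⇒ 0xffffffff

vd[7] = 4294967295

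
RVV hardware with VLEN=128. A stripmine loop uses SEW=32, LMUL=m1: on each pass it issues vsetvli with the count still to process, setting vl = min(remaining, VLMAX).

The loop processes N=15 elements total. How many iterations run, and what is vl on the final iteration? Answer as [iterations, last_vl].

VLMAX = VLEN×LMUL/SEW = 128×1/32 = 4
N=15: ⌈15/4⌉ = 4 iters; last vl = 15 − 3×4 = 3

[iterations, last_vl] = [4, 3]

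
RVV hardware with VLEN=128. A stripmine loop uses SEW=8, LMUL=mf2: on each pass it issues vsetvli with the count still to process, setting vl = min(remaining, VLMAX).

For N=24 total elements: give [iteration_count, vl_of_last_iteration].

[iterations, last_vl] = [3, 8]

VLMAX = VLEN×LMUL/SEW = 128×1/2/8 = 8
24 elements at 8/iter → 3 passes, remainder 8 on the last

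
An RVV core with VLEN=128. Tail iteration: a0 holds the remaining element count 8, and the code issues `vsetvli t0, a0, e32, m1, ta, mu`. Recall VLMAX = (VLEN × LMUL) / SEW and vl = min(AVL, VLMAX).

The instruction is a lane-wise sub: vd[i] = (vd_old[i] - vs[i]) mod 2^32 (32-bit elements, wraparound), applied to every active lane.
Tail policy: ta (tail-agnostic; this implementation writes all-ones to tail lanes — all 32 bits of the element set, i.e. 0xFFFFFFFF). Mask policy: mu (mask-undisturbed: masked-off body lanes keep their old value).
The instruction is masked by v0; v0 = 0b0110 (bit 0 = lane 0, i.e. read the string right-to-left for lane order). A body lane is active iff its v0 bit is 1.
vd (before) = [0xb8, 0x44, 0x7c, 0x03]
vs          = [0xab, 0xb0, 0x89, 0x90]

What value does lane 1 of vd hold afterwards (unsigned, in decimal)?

VLMAX = VLEN×LMUL/SEW = 128×1/32 = 4
vl ← min(8, 4) = 4
vd[0] mask-off/keep -> 0xb8
vd[1] sub(0x44,0xb0) -> 0xffffff94
vd[2] sub(0x7c,0x89) -> 0xfffffff3
vd[3] mask-off/keep -> 0x03

vd[1] = 4294967188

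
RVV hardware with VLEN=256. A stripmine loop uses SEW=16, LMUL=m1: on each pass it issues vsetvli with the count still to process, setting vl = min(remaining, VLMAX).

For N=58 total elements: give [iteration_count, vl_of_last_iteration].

[iterations, last_vl] = [4, 10]

VLMAX = (256 × 1) / 16 = 16 lanes
58 elements at 16/iter → 4 passes, remainder 10 on the last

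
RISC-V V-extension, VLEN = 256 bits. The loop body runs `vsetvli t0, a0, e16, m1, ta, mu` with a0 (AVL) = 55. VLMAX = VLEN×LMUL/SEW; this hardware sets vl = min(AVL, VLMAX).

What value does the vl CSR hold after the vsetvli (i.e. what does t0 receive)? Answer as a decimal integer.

lanes per group: 256·1/16 = 16
AVL=55 > VLMAX=16, so vl = 16

vl = 16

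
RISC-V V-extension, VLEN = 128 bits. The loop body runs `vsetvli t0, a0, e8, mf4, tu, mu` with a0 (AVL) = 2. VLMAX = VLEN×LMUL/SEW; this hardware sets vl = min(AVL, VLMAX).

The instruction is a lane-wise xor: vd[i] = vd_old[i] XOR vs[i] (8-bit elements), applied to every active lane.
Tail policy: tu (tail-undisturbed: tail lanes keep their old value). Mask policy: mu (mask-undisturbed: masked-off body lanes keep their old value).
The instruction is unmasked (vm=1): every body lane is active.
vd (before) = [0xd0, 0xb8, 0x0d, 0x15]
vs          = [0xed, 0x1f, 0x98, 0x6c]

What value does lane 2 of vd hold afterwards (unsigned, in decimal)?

VLMAX = (128 × 1/4) / 8 = 4 lanes
vl = min(AVL, VLMAX) = min(2, 4) = 2
  i=0: xor(0xd0,0xed) → 61
  i=1: xor(0xb8,0x1f) → 167
  i=2: tail/keep → 13
  i=3: tail/keep → 21

vd[2] = 13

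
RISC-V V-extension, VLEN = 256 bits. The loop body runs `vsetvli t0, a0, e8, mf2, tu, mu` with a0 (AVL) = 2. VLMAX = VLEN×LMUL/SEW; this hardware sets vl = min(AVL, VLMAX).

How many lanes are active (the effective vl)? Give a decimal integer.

vl = 2

VLMAX = (256 × 1/2) / 8 = 16 lanes
vl ← min(2, 16) = 2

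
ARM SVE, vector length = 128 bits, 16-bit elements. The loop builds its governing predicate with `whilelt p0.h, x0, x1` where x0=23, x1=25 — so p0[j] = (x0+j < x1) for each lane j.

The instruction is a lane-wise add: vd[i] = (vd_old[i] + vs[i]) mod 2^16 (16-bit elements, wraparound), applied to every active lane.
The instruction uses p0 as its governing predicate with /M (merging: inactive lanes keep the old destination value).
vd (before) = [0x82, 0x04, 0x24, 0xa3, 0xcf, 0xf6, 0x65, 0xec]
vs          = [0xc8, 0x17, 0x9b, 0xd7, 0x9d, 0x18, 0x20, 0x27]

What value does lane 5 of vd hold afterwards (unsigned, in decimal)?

vd[5] = 246

128-bit reg / 16-bit elem → 8 lanes
p0[j] = (23+j < 25); true for j=0..1 → 2 lanes set
[0] add(0x82,0xc8) = 0x14a
[1] add(0x04,0x17) = 0x1b
[2] tail/keep = 0x24
[3] tail/keep = 0xa3
[4] tail/keep = 0xcf
[5] tail/keep = 0xf6
[6] tail/keep = 0x65
[7] tail/keep = 0xec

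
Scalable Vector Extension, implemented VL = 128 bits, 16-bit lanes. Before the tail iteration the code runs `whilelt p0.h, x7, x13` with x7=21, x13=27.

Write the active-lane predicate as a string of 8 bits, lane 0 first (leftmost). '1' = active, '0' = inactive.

register lanes = 128/16 = 8
whilelt: lane j active iff 21+j < 27 → j < 6 → 6 active
bits (lane 0 leftmost): 11111100

predicate = 11111100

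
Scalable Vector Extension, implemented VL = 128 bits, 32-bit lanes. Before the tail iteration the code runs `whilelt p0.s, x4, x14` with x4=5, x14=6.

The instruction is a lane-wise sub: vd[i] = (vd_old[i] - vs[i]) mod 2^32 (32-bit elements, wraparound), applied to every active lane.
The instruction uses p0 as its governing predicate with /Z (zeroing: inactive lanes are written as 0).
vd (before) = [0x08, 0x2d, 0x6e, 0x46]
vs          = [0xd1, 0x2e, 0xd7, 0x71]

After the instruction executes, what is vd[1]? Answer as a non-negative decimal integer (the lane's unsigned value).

128-bit reg / 32-bit elem → 4 lanes
p0[j] = (5+j < 6); true for j=0..0 → 1 lanes set
  i=0: sub(0x08,0xd1) → 4294967095
  i=1: tail/zero → 0
  i=2: tail/zero → 0
  i=3: tail/zero → 0

vd[1] = 0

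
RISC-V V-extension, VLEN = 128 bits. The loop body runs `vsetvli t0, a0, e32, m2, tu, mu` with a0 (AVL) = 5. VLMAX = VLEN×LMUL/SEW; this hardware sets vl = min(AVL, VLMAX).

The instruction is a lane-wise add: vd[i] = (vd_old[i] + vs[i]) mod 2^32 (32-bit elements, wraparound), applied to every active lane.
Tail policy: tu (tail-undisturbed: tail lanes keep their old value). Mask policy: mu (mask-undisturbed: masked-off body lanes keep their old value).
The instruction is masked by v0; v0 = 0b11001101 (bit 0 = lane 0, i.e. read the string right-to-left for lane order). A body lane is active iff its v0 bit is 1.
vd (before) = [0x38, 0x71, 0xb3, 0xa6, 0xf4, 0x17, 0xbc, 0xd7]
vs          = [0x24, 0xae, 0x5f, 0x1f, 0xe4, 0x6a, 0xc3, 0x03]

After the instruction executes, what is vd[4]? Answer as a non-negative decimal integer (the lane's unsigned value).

vd[4] = 244

VLMAX = (128 × 2) / 32 = 8 lanes
AVL=5 ≤ VLMAX=8, so vl = 5
  i=0: add(0x38,0x24) → 92
  i=1: mask-off/keep → 113
  i=2: add(0xb3,0x5f) → 274
  i=3: add(0xa6,0x1f) → 197
  i=4: mask-off/keep → 244
  i=5: tail/keep → 23
  i=6: tail/keep → 188
  i=7: tail/keep → 215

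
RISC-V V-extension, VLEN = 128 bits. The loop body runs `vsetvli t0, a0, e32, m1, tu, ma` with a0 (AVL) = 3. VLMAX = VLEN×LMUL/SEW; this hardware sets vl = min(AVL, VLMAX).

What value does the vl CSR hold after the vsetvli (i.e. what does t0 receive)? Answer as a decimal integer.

vl = 3

VLMAX = VLEN×LMUL/SEW = 128×1/32 = 4
vl = min(AVL, VLMAX) = min(3, 4) = 3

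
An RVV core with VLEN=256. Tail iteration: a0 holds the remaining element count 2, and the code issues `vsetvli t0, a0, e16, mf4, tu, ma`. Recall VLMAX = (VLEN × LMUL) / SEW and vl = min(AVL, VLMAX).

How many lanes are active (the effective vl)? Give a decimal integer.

lanes per group: 256·1/4/16 = 4
AVL=2 ≤ VLMAX=4, so vl = 2

vl = 2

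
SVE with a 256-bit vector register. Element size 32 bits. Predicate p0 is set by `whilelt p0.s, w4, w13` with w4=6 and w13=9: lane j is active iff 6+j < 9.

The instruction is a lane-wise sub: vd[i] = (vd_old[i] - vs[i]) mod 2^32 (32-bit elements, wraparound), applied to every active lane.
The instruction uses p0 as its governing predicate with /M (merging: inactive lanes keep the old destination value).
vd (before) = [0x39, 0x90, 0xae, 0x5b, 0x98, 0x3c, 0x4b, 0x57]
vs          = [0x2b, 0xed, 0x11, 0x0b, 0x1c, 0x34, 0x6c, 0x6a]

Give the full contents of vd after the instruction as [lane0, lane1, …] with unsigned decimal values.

register lanes = 256/32 = 8
p0[j] = (6+j < 9); true for j=0..2 → 3 lanes set
lane  0: sub(0x39,0x2b) ⇒ 0x0e
lane  1: sub(0x90,0xed) ⇒ 0xffffffa3
lane  2: sub(0xae,0x11) ⇒ 0x9d
lane  3: tail/keep ⇒ 0x5b
lane  4: tail/keep ⇒ 0x98
lane  5: tail/keep ⇒ 0x3c
lane  6: tail/keep ⇒ 0x4b
lane  7: tail/keep ⇒ 0x57

vd = [14, 4294967203, 157, 91, 152, 60, 75, 87]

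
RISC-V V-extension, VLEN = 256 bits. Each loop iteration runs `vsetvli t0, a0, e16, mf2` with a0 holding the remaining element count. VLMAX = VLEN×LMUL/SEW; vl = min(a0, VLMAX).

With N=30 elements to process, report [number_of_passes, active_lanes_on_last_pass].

[iterations, last_vl] = [4, 6]

VLMAX = (256 × 1/2) / 16 = 8 lanes
iterations = ceil(30/8) = 4; final-pass vl = 6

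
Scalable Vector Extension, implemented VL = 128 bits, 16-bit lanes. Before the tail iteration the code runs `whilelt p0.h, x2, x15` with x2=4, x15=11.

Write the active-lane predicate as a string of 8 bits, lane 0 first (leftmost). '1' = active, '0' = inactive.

predicate = 11111110

128-bit reg / 16-bit elem → 8 lanes
active while 4+j < 11, i.e. j ∈ [0,7) capped at 8 ⇒ 7
bits (lane 0 leftmost): 11111110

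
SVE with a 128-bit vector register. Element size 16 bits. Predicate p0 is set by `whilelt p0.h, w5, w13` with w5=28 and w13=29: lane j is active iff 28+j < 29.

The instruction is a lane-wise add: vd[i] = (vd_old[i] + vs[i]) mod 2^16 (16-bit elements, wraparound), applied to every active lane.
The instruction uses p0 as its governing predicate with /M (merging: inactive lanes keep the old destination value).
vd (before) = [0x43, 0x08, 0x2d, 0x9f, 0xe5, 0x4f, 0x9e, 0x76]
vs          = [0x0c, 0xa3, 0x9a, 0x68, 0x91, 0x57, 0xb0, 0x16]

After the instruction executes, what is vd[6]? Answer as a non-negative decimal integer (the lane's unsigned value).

vd[6] = 158

register lanes = 128/16 = 8
active while 28+j < 29, i.e. j ∈ [0,1) capped at 8 ⇒ 1
vd[0] add(0x43,0x0c) -> 0x4f
vd[1] tail/keep -> 0x08
vd[2] tail/keep -> 0x2d
vd[3] tail/keep -> 0x9f
vd[4] tail/keep -> 0xe5
vd[5] tail/keep -> 0x4f
vd[6] tail/keep -> 0x9e
vd[7] tail/keep -> 0x76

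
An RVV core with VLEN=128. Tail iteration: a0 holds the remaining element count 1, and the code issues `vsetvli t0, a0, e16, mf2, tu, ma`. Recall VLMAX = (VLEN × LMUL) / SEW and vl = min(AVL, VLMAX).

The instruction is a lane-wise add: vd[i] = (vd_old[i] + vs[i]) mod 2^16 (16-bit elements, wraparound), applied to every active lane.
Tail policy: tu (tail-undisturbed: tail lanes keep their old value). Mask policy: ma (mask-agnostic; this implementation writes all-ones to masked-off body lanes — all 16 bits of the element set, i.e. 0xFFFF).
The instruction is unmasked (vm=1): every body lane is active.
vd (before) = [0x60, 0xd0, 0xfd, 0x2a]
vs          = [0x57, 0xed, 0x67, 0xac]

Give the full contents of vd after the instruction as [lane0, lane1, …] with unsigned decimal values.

VLMAX = (128 × 1/2) / 16 = 4 lanes
vl ← min(1, 4) = 1
[0] add(0x60,0x57) = 0xb7
[1] tail/keep = 0xd0
[2] tail/keep = 0xfd
[3] tail/keep = 0x2a

vd = [183, 208, 253, 42]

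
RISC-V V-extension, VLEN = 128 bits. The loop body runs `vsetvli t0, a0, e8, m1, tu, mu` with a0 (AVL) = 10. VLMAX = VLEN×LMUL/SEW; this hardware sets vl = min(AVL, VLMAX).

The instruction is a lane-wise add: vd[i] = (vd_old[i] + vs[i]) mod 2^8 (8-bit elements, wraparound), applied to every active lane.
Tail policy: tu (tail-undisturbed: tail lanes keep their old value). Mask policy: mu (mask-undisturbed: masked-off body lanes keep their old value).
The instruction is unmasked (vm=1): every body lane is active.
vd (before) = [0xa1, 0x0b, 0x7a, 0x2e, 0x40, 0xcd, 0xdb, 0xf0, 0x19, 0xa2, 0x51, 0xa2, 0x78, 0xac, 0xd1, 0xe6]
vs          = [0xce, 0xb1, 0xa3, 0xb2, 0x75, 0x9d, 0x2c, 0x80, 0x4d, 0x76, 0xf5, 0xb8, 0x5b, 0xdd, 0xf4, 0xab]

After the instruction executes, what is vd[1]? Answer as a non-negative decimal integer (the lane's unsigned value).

vd[1] = 188

lanes per group: 128·1/8 = 16
AVL=10 ≤ VLMAX=16, so vl = 10
vd[0] add(0xa1,0xce) -> 0x6f
vd[1] add(0x0b,0xb1) -> 0xbc
vd[2] add(0x7a,0xa3) -> 0x1d
vd[3] add(0x2e,0xb2) -> 0xe0
vd[4] add(0x40,0x75) -> 0xb5
vd[5] add(0xcd,0x9d) -> 0x6a
vd[6] add(0xdb,0x2c) -> 0x07
vd[7] add(0xf0,0x80) -> 0x70
vd[8] add(0x19,0x4d) -> 0x66
vd[9] add(0xa2,0x76) -> 0x18
vd[10] tail/keep -> 0x51
vd[11] tail/keep -> 0xa2
vd[12] tail/keep -> 0x78
vd[13] tail/keep -> 0xac
vd[14] tail/keep -> 0xd1
vd[15] tail/keep -> 0xe6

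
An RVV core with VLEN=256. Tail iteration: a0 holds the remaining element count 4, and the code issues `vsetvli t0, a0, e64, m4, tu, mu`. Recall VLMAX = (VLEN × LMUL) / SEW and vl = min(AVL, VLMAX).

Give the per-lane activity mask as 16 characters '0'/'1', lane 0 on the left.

VLMAX = (256 × 4) / 64 = 16 lanes
AVL=4 ≤ VLMAX=16, so vl = 4
bits (lane 0 leftmost): 1111000000000000

predicate = 1111000000000000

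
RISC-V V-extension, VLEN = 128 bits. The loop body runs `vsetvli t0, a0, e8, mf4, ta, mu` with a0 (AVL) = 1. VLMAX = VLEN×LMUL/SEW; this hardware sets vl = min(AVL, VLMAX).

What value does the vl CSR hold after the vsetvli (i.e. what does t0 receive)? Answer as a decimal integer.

lanes per group: 128·1/4/8 = 4
AVL=1 ≤ VLMAX=4, so vl = 1

vl = 1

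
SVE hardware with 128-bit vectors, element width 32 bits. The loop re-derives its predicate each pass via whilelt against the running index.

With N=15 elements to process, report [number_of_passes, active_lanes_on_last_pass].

128-bit reg / 32-bit elem → 4 lanes
15 elements at 4/iter → 4 passes, remainder 3 on the last

[iterations, last_vl] = [4, 3]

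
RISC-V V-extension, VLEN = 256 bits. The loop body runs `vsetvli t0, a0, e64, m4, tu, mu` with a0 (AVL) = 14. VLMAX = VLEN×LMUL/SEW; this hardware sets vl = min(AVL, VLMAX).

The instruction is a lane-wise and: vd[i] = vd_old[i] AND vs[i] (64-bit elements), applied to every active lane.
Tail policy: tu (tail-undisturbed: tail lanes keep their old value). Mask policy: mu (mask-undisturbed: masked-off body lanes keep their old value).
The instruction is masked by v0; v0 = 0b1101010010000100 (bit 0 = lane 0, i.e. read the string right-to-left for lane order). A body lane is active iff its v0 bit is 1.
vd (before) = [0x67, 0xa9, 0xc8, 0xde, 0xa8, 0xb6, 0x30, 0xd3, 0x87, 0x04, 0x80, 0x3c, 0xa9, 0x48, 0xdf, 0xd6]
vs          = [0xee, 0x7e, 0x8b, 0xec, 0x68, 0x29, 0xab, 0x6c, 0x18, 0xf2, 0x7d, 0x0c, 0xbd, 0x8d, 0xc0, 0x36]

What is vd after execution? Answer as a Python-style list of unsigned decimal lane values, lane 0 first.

VLMAX = VLEN×LMUL/SEW = 256×4/64 = 16
AVL=14 ≤ VLMAX=16, so vl = 14
lane  0: mask-off/keep ⇒ 0x67
lane  1: mask-off/keep ⇒ 0xa9
lane  2: and(0xc8,0x8b) ⇒ 0x88
lane  3: mask-off/keep ⇒ 0xde
lane  4: mask-off/keep ⇒ 0xa8
lane  5: mask-off/keep ⇒ 0xb6
lane  6: mask-off/keep ⇒ 0x30
lane  7: and(0xd3,0x6c) ⇒ 0x40
lane  8: mask-off/keep ⇒ 0x87
lane  9: mask-off/keep ⇒ 0x04
lane 10: and(0x80,0x7d) ⇒ 0x00
lane 11: mask-off/keep ⇒ 0x3c
lane 12: and(0xa9,0xbd) ⇒ 0xa9
lane 13: mask-off/keep ⇒ 0x48
lane 14: tail/keep ⇒ 0xdf
lane 15: tail/keep ⇒ 0xd6

vd = [103, 169, 136, 222, 168, 182, 48, 64, 135, 4, 0, 60, 169, 72, 223, 214]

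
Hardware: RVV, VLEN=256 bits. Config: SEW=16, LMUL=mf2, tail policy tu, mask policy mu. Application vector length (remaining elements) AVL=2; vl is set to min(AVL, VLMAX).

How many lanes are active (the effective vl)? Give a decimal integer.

vl = 2

VLMAX = VLEN×LMUL/SEW = 256×1/2/16 = 8
vl = min(AVL, VLMAX) = min(2, 8) = 2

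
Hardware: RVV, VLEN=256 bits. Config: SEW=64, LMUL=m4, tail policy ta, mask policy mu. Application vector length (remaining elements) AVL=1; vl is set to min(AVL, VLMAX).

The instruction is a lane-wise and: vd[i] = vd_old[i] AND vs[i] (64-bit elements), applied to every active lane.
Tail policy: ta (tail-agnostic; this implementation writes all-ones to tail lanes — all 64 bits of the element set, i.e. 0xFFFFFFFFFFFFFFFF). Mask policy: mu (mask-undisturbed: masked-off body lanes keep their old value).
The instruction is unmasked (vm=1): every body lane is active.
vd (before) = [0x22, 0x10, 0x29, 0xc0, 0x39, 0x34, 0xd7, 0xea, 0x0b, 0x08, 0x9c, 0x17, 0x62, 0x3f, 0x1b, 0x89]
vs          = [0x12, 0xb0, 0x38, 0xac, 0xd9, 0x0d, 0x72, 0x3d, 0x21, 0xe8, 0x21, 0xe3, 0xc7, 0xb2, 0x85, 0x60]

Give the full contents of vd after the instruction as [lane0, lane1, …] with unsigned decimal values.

vd = [2, 18446744073709551615, 18446744073709551615, 18446744073709551615, 18446744073709551615, 18446744073709551615, 18446744073709551615, 18446744073709551615, 18446744073709551615, 18446744073709551615, 18446744073709551615, 18446744073709551615, 18446744073709551615, 18446744073709551615, 18446744073709551615, 18446744073709551615]

VLMAX = VLEN×LMUL/SEW = 256×4/64 = 16
vl = min(AVL, VLMAX) = min(1, 16) = 1
[0] and(0x22,0x12) = 0x02
[1] tail/ones = 0xffffffffffffffff
[2] tail/ones = 0xffffffffffffffff
[3] tail/ones = 0xffffffffffffffff
[4] tail/ones = 0xffffffffffffffff
[5] tail/ones = 0xffffffffffffffff
[6] tail/ones = 0xffffffffffffffff
[7] tail/ones = 0xffffffffffffffff
[8] tail/ones = 0xffffffffffffffff
[9] tail/ones = 0xffffffffffffffff
[10] tail/ones = 0xffffffffffffffff
[11] tail/ones = 0xffffffffffffffff
[12] tail/ones = 0xffffffffffffffff
[13] tail/ones = 0xffffffffffffffff
[14] tail/ones = 0xffffffffffffffff
[15] tail/ones = 0xffffffffffffffff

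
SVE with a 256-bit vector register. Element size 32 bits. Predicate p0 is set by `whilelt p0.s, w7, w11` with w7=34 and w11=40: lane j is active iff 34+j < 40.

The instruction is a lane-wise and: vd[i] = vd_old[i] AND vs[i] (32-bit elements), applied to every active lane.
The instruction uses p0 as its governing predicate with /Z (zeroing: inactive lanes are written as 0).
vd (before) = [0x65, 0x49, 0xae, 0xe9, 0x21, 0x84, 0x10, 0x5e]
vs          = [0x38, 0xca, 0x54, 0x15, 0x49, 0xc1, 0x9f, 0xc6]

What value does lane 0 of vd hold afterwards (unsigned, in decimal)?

vd[0] = 32

lane count: 256 div 32 = 8
p0[j] = (34+j < 40); true for j=0..5 → 6 lanes set
  i=0: and(0x65,0x38) → 32
  i=1: and(0x49,0xca) → 72
  i=2: and(0xae,0x54) → 4
  i=3: and(0xe9,0x15) → 1
  i=4: and(0x21,0x49) → 1
  i=5: and(0x84,0xc1) → 128
  i=6: tail/zero → 0
  i=7: tail/zero → 0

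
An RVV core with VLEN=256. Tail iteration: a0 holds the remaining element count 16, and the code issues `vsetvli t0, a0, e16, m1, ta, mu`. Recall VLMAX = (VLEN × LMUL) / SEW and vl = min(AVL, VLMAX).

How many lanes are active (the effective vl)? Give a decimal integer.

vl = 16

VLMAX = (256 × 1) / 16 = 16 lanes
vl = min(AVL, VLMAX) = min(16, 16) = 16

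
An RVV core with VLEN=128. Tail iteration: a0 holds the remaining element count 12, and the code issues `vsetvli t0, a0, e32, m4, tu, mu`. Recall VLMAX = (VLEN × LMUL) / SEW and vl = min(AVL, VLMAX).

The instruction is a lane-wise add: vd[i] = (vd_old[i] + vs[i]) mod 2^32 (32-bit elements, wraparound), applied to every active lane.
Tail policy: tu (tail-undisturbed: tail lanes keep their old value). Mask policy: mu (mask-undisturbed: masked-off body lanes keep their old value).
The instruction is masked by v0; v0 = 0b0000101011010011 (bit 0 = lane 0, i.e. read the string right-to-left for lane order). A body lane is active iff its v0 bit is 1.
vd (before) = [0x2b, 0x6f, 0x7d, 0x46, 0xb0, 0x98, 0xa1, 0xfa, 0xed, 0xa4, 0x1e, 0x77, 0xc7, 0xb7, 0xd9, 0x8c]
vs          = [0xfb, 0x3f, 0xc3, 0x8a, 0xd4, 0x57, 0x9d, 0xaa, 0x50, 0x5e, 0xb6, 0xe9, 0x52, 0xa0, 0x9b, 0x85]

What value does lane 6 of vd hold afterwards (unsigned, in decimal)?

lanes per group: 128·4/32 = 16
AVL=12 ≤ VLMAX=16, so vl = 12
  i=0: add(0x2b,0xfb) → 294
  i=1: add(0x6f,0x3f) → 174
  i=2: mask-off/keep → 125
  i=3: mask-off/keep → 70
  i=4: add(0xb0,0xd4) → 388
  i=5: mask-off/keep → 152
  i=6: add(0xa1,0x9d) → 318
  i=7: add(0xfa,0xaa) → 420
  i=8: mask-off/keep → 237
  i=9: add(0xa4,0x5e) → 258
  i=10: mask-off/keep → 30
  i=11: add(0x77,0xe9) → 352
  i=12: tail/keep → 199
  i=13: tail/keep → 183
  i=14: tail/keep → 217
  i=15: tail/keep → 140

vd[6] = 318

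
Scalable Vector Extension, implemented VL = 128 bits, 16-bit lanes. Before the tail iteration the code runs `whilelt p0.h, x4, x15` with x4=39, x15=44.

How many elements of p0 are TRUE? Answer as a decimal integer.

vl = 5

lane count: 128 div 16 = 8
whilelt: lane j active iff 39+j < 44 → j < 5 → 5 active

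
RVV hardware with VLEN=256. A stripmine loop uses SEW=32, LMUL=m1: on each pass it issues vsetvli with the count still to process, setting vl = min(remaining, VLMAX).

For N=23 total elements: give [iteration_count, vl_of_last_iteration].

[iterations, last_vl] = [3, 7]

VLMAX = VLEN×LMUL/SEW = 256×1/32 = 8
N=23: ⌈23/8⌉ = 3 iters; last vl = 23 − 2×8 = 7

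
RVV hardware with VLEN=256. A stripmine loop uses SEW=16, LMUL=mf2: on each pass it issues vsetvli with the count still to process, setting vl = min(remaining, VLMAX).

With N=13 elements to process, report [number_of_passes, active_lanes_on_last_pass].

lanes per group: 256·1/2/16 = 8
N=13: ⌈13/8⌉ = 2 iters; last vl = 13 − 1×8 = 5

[iterations, last_vl] = [2, 5]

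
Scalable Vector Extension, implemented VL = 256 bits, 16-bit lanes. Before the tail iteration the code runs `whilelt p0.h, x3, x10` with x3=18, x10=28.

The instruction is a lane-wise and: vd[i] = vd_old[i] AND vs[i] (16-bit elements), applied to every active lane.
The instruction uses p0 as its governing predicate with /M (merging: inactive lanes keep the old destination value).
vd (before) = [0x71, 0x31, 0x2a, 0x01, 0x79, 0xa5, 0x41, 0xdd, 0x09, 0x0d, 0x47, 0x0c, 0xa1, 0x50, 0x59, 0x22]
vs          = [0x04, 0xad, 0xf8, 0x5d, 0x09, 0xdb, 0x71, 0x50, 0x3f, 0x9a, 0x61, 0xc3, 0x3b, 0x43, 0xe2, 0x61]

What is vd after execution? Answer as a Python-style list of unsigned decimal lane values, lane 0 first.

256-bit reg / 16-bit elem → 16 lanes
active while 18+j < 28, i.e. j ∈ [0,10) capped at 16 ⇒ 10
[0] and(0x71,0x04) = 0x00
[1] and(0x31,0xad) = 0x21
[2] and(0x2a,0xf8) = 0x28
[3] and(0x01,0x5d) = 0x01
[4] and(0x79,0x09) = 0x09
[5] and(0xa5,0xdb) = 0x81
[6] and(0x41,0x71) = 0x41
[7] and(0xdd,0x50) = 0x50
[8] and(0x09,0x3f) = 0x09
[9] and(0x0d,0x9a) = 0x08
[10] tail/keep = 0x47
[11] tail/keep = 0x0c
[12] tail/keep = 0xa1
[13] tail/keep = 0x50
[14] tail/keep = 0x59
[15] tail/keep = 0x22

vd = [0, 33, 40, 1, 9, 129, 65, 80, 9, 8, 71, 12, 161, 80, 89, 34]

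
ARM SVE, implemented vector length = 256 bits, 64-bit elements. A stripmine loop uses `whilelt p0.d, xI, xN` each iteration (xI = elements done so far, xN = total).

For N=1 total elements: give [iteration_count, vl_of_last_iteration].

256-bit reg / 64-bit elem → 4 lanes
N=1: ⌈1/4⌉ = 1 iters; last vl = 1 − 0×4 = 1

[iterations, last_vl] = [1, 1]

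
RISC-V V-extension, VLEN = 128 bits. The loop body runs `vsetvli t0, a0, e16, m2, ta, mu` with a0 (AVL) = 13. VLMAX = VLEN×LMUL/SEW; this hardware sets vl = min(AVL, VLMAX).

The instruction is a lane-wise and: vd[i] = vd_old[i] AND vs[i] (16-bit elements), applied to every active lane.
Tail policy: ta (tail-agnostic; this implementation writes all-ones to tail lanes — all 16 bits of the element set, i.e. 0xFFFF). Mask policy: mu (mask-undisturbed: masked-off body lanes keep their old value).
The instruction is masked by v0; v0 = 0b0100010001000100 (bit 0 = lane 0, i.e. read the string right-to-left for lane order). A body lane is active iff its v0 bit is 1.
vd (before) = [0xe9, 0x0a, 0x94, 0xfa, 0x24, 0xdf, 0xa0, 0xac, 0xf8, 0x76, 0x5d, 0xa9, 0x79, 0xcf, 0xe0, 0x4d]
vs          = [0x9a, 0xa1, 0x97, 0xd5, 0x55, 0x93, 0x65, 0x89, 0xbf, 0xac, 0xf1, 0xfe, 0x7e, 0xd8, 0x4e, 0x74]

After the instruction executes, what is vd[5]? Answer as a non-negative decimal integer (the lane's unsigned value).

vd[5] = 223

lanes per group: 128·2/16 = 16
vl ← min(13, 16) = 13
  i=0: mask-off/keep → 233
  i=1: mask-off/keep → 10
  i=2: and(0x94,0x97) → 148
  i=3: mask-off/keep → 250
  i=4: mask-off/keep → 36
  i=5: mask-off/keep → 223
  i=6: and(0xa0,0x65) → 32
  i=7: mask-off/keep → 172
  i=8: mask-off/keep → 248
  i=9: mask-off/keep → 118
  i=10: and(0x5d,0xf1) → 81
  i=11: mask-off/keep → 169
  i=12: mask-off/keep → 121
  i=13: tail/ones → 65535
  i=14: tail/ones → 65535
  i=15: tail/ones → 65535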